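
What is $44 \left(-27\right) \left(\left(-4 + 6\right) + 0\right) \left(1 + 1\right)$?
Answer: $-4752$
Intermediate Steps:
$44 \left(-27\right) \left(\left(-4 + 6\right) + 0\right) \left(1 + 1\right) = - 1188 \left(2 + 0\right) 2 = - 1188 \cdot 2 \cdot 2 = \left(-1188\right) 4 = -4752$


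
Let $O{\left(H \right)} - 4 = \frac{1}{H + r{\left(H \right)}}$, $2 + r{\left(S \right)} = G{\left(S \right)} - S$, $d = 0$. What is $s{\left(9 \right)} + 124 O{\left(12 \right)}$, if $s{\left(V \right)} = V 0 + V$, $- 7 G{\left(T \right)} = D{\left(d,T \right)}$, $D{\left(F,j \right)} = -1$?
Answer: $\frac{5697}{13} \approx 438.23$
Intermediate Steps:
$G{\left(T \right)} = \frac{1}{7}$ ($G{\left(T \right)} = \left(- \frac{1}{7}\right) \left(-1\right) = \frac{1}{7}$)
$s{\left(V \right)} = V$ ($s{\left(V \right)} = 0 + V = V$)
$r{\left(S \right)} = - \frac{13}{7} - S$ ($r{\left(S \right)} = -2 - \left(- \frac{1}{7} + S\right) = - \frac{13}{7} - S$)
$O{\left(H \right)} = \frac{45}{13}$ ($O{\left(H \right)} = 4 + \frac{1}{H - \left(\frac{13}{7} + H\right)} = 4 + \frac{1}{- \frac{13}{7}} = 4 - \frac{7}{13} = \frac{45}{13}$)
$s{\left(9 \right)} + 124 O{\left(12 \right)} = 9 + 124 \cdot \frac{45}{13} = 9 + \frac{5580}{13} = \frac{5697}{13}$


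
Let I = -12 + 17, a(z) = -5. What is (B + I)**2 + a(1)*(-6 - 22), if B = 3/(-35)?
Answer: 201084/1225 ≈ 164.15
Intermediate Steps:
I = 5
B = -3/35 (B = 3*(-1/35) = -3/35 ≈ -0.085714)
(B + I)**2 + a(1)*(-6 - 22) = (-3/35 + 5)**2 - 5*(-6 - 22) = (172/35)**2 - 5*(-28) = 29584/1225 + 140 = 201084/1225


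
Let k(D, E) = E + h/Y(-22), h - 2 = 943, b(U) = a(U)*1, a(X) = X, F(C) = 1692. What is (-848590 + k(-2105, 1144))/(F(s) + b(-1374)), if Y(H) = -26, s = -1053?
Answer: -7344847/2756 ≈ -2665.0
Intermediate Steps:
b(U) = U (b(U) = U*1 = U)
h = 945 (h = 2 + 943 = 945)
k(D, E) = -945/26 + E (k(D, E) = E + 945/(-26) = E + 945*(-1/26) = E - 945/26 = -945/26 + E)
(-848590 + k(-2105, 1144))/(F(s) + b(-1374)) = (-848590 + (-945/26 + 1144))/(1692 - 1374) = (-848590 + 28799/26)/318 = -22034541/26*1/318 = -7344847/2756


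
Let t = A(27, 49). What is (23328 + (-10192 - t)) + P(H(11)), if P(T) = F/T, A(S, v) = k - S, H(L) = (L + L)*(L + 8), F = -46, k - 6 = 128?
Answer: 2723038/209 ≈ 13029.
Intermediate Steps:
k = 134 (k = 6 + 128 = 134)
H(L) = 2*L*(8 + L) (H(L) = (2*L)*(8 + L) = 2*L*(8 + L))
A(S, v) = 134 - S
t = 107 (t = 134 - 1*27 = 134 - 27 = 107)
P(T) = -46/T
(23328 + (-10192 - t)) + P(H(11)) = (23328 + (-10192 - 1*107)) - 46*1/(22*(8 + 11)) = (23328 + (-10192 - 107)) - 46/(2*11*19) = (23328 - 10299) - 46/418 = 13029 - 46*1/418 = 13029 - 23/209 = 2723038/209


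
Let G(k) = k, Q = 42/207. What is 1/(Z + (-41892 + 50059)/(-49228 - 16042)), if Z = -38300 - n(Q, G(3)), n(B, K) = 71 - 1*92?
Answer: -65270/2498478497 ≈ -2.6124e-5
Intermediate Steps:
Q = 14/69 (Q = 42*(1/207) = 14/69 ≈ 0.20290)
n(B, K) = -21 (n(B, K) = 71 - 92 = -21)
Z = -38279 (Z = -38300 - 1*(-21) = -38300 + 21 = -38279)
1/(Z + (-41892 + 50059)/(-49228 - 16042)) = 1/(-38279 + (-41892 + 50059)/(-49228 - 16042)) = 1/(-38279 + 8167/(-65270)) = 1/(-38279 + 8167*(-1/65270)) = 1/(-38279 - 8167/65270) = 1/(-2498478497/65270) = -65270/2498478497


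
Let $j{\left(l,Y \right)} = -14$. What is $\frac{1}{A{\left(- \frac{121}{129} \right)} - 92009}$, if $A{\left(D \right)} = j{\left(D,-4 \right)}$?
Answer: $- \frac{1}{92023} \approx -1.0867 \cdot 10^{-5}$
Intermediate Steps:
$A{\left(D \right)} = -14$
$\frac{1}{A{\left(- \frac{121}{129} \right)} - 92009} = \frac{1}{-14 - 92009} = \frac{1}{-92023} = - \frac{1}{92023}$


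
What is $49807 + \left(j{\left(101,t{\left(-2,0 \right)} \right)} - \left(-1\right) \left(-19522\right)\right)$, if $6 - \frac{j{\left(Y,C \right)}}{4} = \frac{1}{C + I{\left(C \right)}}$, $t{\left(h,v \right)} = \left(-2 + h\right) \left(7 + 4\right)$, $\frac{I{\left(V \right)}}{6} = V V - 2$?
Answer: $\frac{87593009}{2890} \approx 30309.0$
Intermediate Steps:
$I{\left(V \right)} = -12 + 6 V^{2}$ ($I{\left(V \right)} = 6 \left(V V - 2\right) = 6 \left(V^{2} - 2\right) = 6 \left(-2 + V^{2}\right) = -12 + 6 V^{2}$)
$t{\left(h,v \right)} = -22 + 11 h$ ($t{\left(h,v \right)} = \left(-2 + h\right) 11 = -22 + 11 h$)
$j{\left(Y,C \right)} = 24 - \frac{4}{-12 + C + 6 C^{2}}$ ($j{\left(Y,C \right)} = 24 - \frac{4}{C + \left(-12 + 6 C^{2}\right)} = 24 - \frac{4}{-12 + C + 6 C^{2}}$)
$49807 + \left(j{\left(101,t{\left(-2,0 \right)} \right)} - \left(-1\right) \left(-19522\right)\right) = 49807 - \left(19522 - \frac{4 \left(-73 + 6 \left(-22 + 11 \left(-2\right)\right) + 36 \left(-22 + 11 \left(-2\right)\right)^{2}\right)}{-12 + \left(-22 + 11 \left(-2\right)\right) + 6 \left(-22 + 11 \left(-2\right)\right)^{2}}\right) = 49807 - \left(19522 - \frac{4 \left(-73 + 6 \left(-22 - 22\right) + 36 \left(-22 - 22\right)^{2}\right)}{-12 - 44 + 6 \left(-22 - 22\right)^{2}}\right) = 49807 - \left(19522 - \frac{4 \left(-73 + 6 \left(-44\right) + 36 \left(-44\right)^{2}\right)}{-12 - 44 + 6 \left(-44\right)^{2}}\right) = 49807 - \left(19522 - \frac{4 \left(-73 - 264 + 36 \cdot 1936\right)}{-12 - 44 + 6 \cdot 1936}\right) = 49807 - \left(19522 - \frac{4 \left(-73 - 264 + 69696\right)}{-12 - 44 + 11616}\right) = 49807 - \left(19522 - 4 \cdot \frac{1}{11560} \cdot 69359\right) = 49807 - \left(19522 - \frac{69359}{2890}\right) = 49807 + \left(\frac{69359}{2890} - 19522\right) = 49807 - \frac{56349221}{2890} = \frac{87593009}{2890}$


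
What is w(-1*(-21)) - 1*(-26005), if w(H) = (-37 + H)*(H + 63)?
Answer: 24661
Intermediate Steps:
w(H) = (-37 + H)*(63 + H)
w(-1*(-21)) - 1*(-26005) = (-2331 + (-1*(-21))² + 26*(-1*(-21))) - 1*(-26005) = (-2331 + 21² + 26*21) + 26005 = (-2331 + 441 + 546) + 26005 = -1344 + 26005 = 24661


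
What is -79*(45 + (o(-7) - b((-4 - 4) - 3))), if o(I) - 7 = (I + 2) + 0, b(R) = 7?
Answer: -3160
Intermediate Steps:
o(I) = 9 + I (o(I) = 7 + ((I + 2) + 0) = 7 + ((2 + I) + 0) = 7 + (2 + I) = 9 + I)
-79*(45 + (o(-7) - b((-4 - 4) - 3))) = -79*(45 + ((9 - 7) - 1*7)) = -79*(45 + (2 - 7)) = -79*(45 - 5) = -79*40 = -3160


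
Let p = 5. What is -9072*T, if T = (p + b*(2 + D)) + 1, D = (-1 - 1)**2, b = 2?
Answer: -163296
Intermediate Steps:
D = 4 (D = (-2)**2 = 4)
T = 18 (T = (5 + 2*(2 + 4)) + 1 = (5 + 2*6) + 1 = (5 + 12) + 1 = 17 + 1 = 18)
-9072*T = -9072*18 = -163296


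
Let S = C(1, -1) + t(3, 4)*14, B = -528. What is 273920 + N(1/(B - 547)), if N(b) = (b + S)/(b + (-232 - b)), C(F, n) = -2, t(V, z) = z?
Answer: 68315589951/249400 ≈ 2.7392e+5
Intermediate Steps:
S = 54 (S = -2 + 4*14 = -2 + 56 = 54)
N(b) = -27/116 - b/232 (N(b) = (b + 54)/(b + (-232 - b)) = (54 + b)/(-232) = (54 + b)*(-1/232) = -27/116 - b/232)
273920 + N(1/(B - 547)) = 273920 + (-27/116 - 1/(232*(-528 - 547))) = 273920 + (-27/116 - 1/232/(-1075)) = 273920 + (-27/116 - 1/232*(-1/1075)) = 273920 + (-27/116 + 1/249400) = 273920 - 58049/249400 = 68315589951/249400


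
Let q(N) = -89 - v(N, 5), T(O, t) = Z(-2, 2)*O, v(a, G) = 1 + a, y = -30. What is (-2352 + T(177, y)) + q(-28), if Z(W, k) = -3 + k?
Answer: -2591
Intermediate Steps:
T(O, t) = -O (T(O, t) = (-3 + 2)*O = -O)
q(N) = -90 - N (q(N) = -89 - (1 + N) = -89 + (-1 - N) = -90 - N)
(-2352 + T(177, y)) + q(-28) = (-2352 - 1*177) + (-90 - 1*(-28)) = (-2352 - 177) + (-90 + 28) = -2529 - 62 = -2591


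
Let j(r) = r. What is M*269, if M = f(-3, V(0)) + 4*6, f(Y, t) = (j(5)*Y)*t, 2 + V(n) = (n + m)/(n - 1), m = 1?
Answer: 18561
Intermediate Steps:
V(n) = -2 + (1 + n)/(-1 + n) (V(n) = -2 + (n + 1)/(n - 1) = -2 + (1 + n)/(-1 + n))
f(Y, t) = 5*Y*t (f(Y, t) = (5*Y)*t = 5*Y*t)
M = 69 (M = 5*(-3)*((3 - 1*0)/(-1 + 0)) + 4*6 = 5*(-3)*((3 + 0)/(-1)) + 24 = 5*(-3)*(-1*3) + 24 = 5*(-3)*(-3) + 24 = 45 + 24 = 69)
M*269 = 69*269 = 18561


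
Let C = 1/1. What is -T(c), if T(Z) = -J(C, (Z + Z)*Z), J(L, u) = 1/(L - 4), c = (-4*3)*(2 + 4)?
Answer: -⅓ ≈ -0.33333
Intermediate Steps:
c = -72 (c = -12*6 = -72)
C = 1
J(L, u) = 1/(-4 + L)
T(Z) = ⅓ (T(Z) = -1/(-4 + 1) = -1/(-3) = -1*(-⅓) = ⅓)
-T(c) = -1*⅓ = -⅓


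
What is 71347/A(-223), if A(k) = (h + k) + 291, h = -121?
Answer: -71347/53 ≈ -1346.2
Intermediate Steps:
A(k) = 170 + k (A(k) = (-121 + k) + 291 = 170 + k)
71347/A(-223) = 71347/(170 - 223) = 71347/(-53) = 71347*(-1/53) = -71347/53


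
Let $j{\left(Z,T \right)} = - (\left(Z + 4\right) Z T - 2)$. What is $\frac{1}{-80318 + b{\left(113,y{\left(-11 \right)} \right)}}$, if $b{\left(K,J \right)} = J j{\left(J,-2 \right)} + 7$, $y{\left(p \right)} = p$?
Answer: $- \frac{1}{82027} \approx -1.2191 \cdot 10^{-5}$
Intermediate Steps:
$j{\left(Z,T \right)} = 2 - T Z \left(4 + Z\right)$ ($j{\left(Z,T \right)} = - (\left(4 + Z\right) Z T - 2) = - (Z \left(4 + Z\right) T - 2) = - (T Z \left(4 + Z\right) - 2) = - (-2 + T Z \left(4 + Z\right)) = 2 - T Z \left(4 + Z\right)$)
$b{\left(K,J \right)} = 7 + J \left(2 + 2 J^{2} + 8 J\right)$ ($b{\left(K,J \right)} = J \left(2 - - 2 J^{2} - - 8 J\right) + 7 = J \left(2 + 2 J^{2} + 8 J\right) + 7 = 7 + J \left(2 + 2 J^{2} + 8 J\right)$)
$\frac{1}{-80318 + b{\left(113,y{\left(-11 \right)} \right)}} = \frac{1}{-80318 + \left(7 + 2 \left(-11\right) \left(1 + \left(-11\right)^{2} + 4 \left(-11\right)\right)\right)} = \frac{1}{-80318 + \left(7 + 2 \left(-11\right) \left(1 + 121 - 44\right)\right)} = \frac{1}{-80318 + \left(7 + 2 \left(-11\right) 78\right)} = \frac{1}{-80318 + \left(7 - 1716\right)} = \frac{1}{-80318 - 1709} = \frac{1}{-82027} = - \frac{1}{82027}$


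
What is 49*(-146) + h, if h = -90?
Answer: -7244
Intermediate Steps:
49*(-146) + h = 49*(-146) - 90 = -7154 - 90 = -7244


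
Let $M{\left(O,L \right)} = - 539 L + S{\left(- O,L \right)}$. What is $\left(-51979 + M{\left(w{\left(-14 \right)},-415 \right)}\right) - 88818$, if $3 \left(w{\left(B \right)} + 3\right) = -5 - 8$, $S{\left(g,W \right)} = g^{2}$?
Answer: $\frac{746476}{9} \approx 82942.0$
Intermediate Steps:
$w{\left(B \right)} = - \frac{22}{3}$ ($w{\left(B \right)} = -3 + \frac{-5 - 8}{3} = -3 + \frac{1}{3} \left(-13\right) = -3 - \frac{13}{3} = - \frac{22}{3}$)
$M{\left(O,L \right)} = O^{2} - 539 L$ ($M{\left(O,L \right)} = - 539 L + \left(- O\right)^{2} = - 539 L + O^{2} = O^{2} - 539 L$)
$\left(-51979 + M{\left(w{\left(-14 \right)},-415 \right)}\right) - 88818 = \left(-51979 + \left(\left(- \frac{22}{3}\right)^{2} - -223685\right)\right) - 88818 = \left(-51979 + \left(\frac{484}{9} + 223685\right)\right) - 88818 = \left(-51979 + \frac{2013649}{9}\right) - 88818 = \frac{1545838}{9} - 88818 = \frac{746476}{9}$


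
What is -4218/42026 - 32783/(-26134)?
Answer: 633752573/549153742 ≈ 1.1541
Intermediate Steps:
-4218/42026 - 32783/(-26134) = -4218*1/42026 - 32783*(-1/26134) = -2109/21013 + 32783/26134 = 633752573/549153742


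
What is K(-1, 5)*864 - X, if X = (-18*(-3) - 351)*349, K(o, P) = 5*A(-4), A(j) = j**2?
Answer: 172773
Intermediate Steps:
K(o, P) = 80 (K(o, P) = 5*(-4)**2 = 5*16 = 80)
X = -103653 (X = (54 - 351)*349 = -297*349 = -103653)
K(-1, 5)*864 - X = 80*864 - 1*(-103653) = 69120 + 103653 = 172773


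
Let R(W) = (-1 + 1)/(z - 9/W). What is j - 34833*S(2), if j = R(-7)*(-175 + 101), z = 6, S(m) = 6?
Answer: -208998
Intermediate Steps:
R(W) = 0 (R(W) = (-1 + 1)/(6 - 9/W) = 0/(6 - 9/W) = 0)
j = 0 (j = 0*(-175 + 101) = 0*(-74) = 0)
j - 34833*S(2) = 0 - 34833*6 = 0 - 208998 = -208998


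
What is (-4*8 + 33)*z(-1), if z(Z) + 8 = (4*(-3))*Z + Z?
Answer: 3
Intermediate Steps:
z(Z) = -8 - 11*Z (z(Z) = -8 + ((4*(-3))*Z + Z) = -8 + (-12*Z + Z) = -8 - 11*Z)
(-4*8 + 33)*z(-1) = (-4*8 + 33)*(-8 - 11*(-1)) = (-32 + 33)*(-8 + 11) = 1*3 = 3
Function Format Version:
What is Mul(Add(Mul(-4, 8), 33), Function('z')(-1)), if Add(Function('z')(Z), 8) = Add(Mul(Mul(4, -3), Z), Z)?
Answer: 3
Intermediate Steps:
Function('z')(Z) = Add(-8, Mul(-11, Z)) (Function('z')(Z) = Add(-8, Add(Mul(Mul(4, -3), Z), Z)) = Add(-8, Add(Mul(-12, Z), Z)) = Add(-8, Mul(-11, Z)))
Mul(Add(Mul(-4, 8), 33), Function('z')(-1)) = Mul(Add(Mul(-4, 8), 33), Add(-8, Mul(-11, -1))) = Mul(Add(-32, 33), Add(-8, 11)) = Mul(1, 3) = 3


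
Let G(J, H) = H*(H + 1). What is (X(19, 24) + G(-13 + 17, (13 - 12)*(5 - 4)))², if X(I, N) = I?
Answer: 441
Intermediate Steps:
G(J, H) = H*(1 + H)
(X(19, 24) + G(-13 + 17, (13 - 12)*(5 - 4)))² = (19 + ((13 - 12)*(5 - 4))*(1 + (13 - 12)*(5 - 4)))² = (19 + (1*1)*(1 + 1*1))² = (19 + 1*(1 + 1))² = (19 + 1*2)² = (19 + 2)² = 21² = 441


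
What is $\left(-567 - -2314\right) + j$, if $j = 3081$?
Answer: $4828$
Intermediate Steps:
$\left(-567 - -2314\right) + j = \left(-567 - -2314\right) + 3081 = \left(-567 + 2314\right) + 3081 = 1747 + 3081 = 4828$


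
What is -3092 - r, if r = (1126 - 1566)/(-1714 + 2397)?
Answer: -2111396/683 ≈ -3091.4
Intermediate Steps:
r = -440/683 ≈ -0.64422
-3092 - r = -3092 - 1*(-440/683) = -3092 + 440/683 = -2111396/683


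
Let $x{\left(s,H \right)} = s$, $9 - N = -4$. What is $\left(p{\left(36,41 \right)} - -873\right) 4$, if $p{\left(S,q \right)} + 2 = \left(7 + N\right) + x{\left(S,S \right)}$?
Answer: $3708$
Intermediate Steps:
$N = 13$ ($N = 9 - -4 = 9 + 4 = 13$)
$p{\left(S,q \right)} = 18 + S$ ($p{\left(S,q \right)} = -2 + \left(\left(7 + 13\right) + S\right) = -2 + \left(20 + S\right) = 18 + S$)
$\left(p{\left(36,41 \right)} - -873\right) 4 = \left(\left(18 + 36\right) - -873\right) 4 = \left(54 + 873\right) 4 = 927 \cdot 4 = 3708$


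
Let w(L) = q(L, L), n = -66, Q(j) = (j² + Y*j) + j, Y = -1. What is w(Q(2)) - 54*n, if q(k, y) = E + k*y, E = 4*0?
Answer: 3580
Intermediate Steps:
Q(j) = j² (Q(j) = (j² - j) + j = j²)
E = 0
q(k, y) = k*y (q(k, y) = 0 + k*y = k*y)
w(L) = L² (w(L) = L*L = L²)
w(Q(2)) - 54*n = (2²)² - 54*(-66) = 4² + 3564 = 16 + 3564 = 3580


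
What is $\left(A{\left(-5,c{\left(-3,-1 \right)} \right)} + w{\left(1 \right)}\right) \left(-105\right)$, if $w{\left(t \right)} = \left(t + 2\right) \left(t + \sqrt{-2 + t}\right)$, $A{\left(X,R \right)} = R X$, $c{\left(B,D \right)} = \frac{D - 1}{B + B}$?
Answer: $-140 - 315 i \approx -140.0 - 315.0 i$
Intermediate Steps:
$c{\left(B,D \right)} = \frac{-1 + D}{2 B}$
$w{\left(t \right)} = \left(2 + t\right) \left(t + \sqrt{-2 + t}\right)$
$\left(A{\left(-5,c{\left(-3,-1 \right)} \right)} + w{\left(1 \right)}\right) \left(-105\right) = \left(\frac{-1 - 1}{2 \left(-3\right)} \left(-5\right) + \left(1^{2} + 2 \cdot 1 + 2 \sqrt{-2 + 1} + 1 \sqrt{-2 + 1}\right)\right) \left(-105\right) = \left(\frac{1}{2} \left(- \frac{1}{3}\right) \left(-2\right) \left(-5\right) + \left(1 + 2 + 2 \sqrt{-1} + 1 \sqrt{-1}\right)\right) \left(-105\right) = \left(\frac{1}{3} \left(-5\right) + \left(1 + 2 + 2 i + 1 i\right)\right) \left(-105\right) = \left(- \frac{5}{3} + \left(1 + 2 + 2 i + i\right)\right) \left(-105\right) = \left(- \frac{5}{3} + \left(3 + 3 i\right)\right) \left(-105\right) = \left(\frac{4}{3} + 3 i\right) \left(-105\right) = -140 - 315 i$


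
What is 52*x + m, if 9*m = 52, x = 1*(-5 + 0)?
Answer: -2288/9 ≈ -254.22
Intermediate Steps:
x = -5 (x = 1*(-5) = -5)
m = 52/9 (m = (⅑)*52 = 52/9 ≈ 5.7778)
52*x + m = 52*(-5) + 52/9 = -260 + 52/9 = -2288/9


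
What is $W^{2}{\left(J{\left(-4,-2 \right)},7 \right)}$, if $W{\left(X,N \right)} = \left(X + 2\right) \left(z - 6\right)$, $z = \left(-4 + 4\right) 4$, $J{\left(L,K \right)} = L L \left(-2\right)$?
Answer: $32400$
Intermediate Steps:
$J{\left(L,K \right)} = - 2 L^{2}$ ($J{\left(L,K \right)} = L^{2} \left(-2\right) = - 2 L^{2}$)
$z = 0$ ($z = 0 \cdot 4 = 0$)
$W{\left(X,N \right)} = -12 - 6 X$ ($W{\left(X,N \right)} = \left(X + 2\right) \left(0 - 6\right) = \left(2 + X\right) \left(-6\right) = -12 - 6 X$)
$W^{2}{\left(J{\left(-4,-2 \right)},7 \right)} = \left(-12 - 6 \left(- 2 \left(-4\right)^{2}\right)\right)^{2} = \left(-12 - 6 \left(\left(-2\right) 16\right)\right)^{2} = \left(-12 - -192\right)^{2} = \left(-12 + 192\right)^{2} = 180^{2} = 32400$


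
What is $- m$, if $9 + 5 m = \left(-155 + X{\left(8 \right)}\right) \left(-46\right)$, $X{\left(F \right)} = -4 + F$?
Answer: $- \frac{6937}{5} \approx -1387.4$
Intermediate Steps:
$m = \frac{6937}{5}$ ($m = - \frac{9}{5} + \frac{\left(-155 + \left(-4 + 8\right)\right) \left(-46\right)}{5} = - \frac{9}{5} + \frac{\left(-155 + 4\right) \left(-46\right)}{5} = - \frac{9}{5} + \frac{\left(-151\right) \left(-46\right)}{5} = - \frac{9}{5} + \frac{1}{5} \cdot 6946 = - \frac{9}{5} + \frac{6946}{5} = \frac{6937}{5} \approx 1387.4$)
$- m = \left(-1\right) \frac{6937}{5} = - \frac{6937}{5}$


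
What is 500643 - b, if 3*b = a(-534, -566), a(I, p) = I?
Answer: 500821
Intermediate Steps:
b = -178 (b = (⅓)*(-534) = -178)
500643 - b = 500643 - 1*(-178) = 500643 + 178 = 500821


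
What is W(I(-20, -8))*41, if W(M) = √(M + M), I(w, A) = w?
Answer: 82*I*√10 ≈ 259.31*I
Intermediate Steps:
W(M) = √2*√M (W(M) = √(2*M) = √2*√M)
W(I(-20, -8))*41 = (√2*√(-20))*41 = (√2*(2*I*√5))*41 = (2*I*√10)*41 = 82*I*√10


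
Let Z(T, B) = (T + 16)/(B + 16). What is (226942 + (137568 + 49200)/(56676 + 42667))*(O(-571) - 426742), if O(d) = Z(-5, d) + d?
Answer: -5346811275183636524/55135365 ≈ -9.6976e+10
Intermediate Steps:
Z(T, B) = (16 + T)/(16 + B)
O(d) = d + 11/(16 + d) (O(d) = (16 - 5)/(16 + d) + d = 11/(16 + d) + d = d + 11/(16 + d))
(226942 + (137568 + 49200)/(56676 + 42667))*(O(-571) - 426742) = (226942 + (137568 + 49200)/(56676 + 42667))*((11 - 571*(16 - 571))/(16 - 571) - 426742) = (226942 + 186768/99343)*((11 - 571*(-555))/(-555) - 426742) = (226942 + 186768*(1/99343))*(-(11 + 316905)/555 - 426742) = (226942 + 186768/99343)*(-1/555*316916 - 426742) = 22545285874*(-316916/555 - 426742)/99343 = (22545285874/99343)*(-237158726/555) = -5346811275183636524/55135365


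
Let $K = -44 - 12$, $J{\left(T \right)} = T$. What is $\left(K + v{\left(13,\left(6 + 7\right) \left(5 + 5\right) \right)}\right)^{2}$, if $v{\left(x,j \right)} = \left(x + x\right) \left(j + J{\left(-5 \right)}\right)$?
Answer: $10201636$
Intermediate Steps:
$v{\left(x,j \right)} = 2 x \left(-5 + j\right)$ ($v{\left(x,j \right)} = \left(x + x\right) \left(j - 5\right) = 2 x \left(-5 + j\right)$)
$K = -56$
$\left(K + v{\left(13,\left(6 + 7\right) \left(5 + 5\right) \right)}\right)^{2} = \left(-56 + 2 \cdot 13 \left(-5 + \left(6 + 7\right) \left(5 + 5\right)\right)\right)^{2} = \left(-56 + 2 \cdot 13 \left(-5 + 13 \cdot 10\right)\right)^{2} = \left(-56 + 2 \cdot 13 \left(-5 + 130\right)\right)^{2} = \left(-56 + 2 \cdot 13 \cdot 125\right)^{2} = \left(-56 + 3250\right)^{2} = 3194^{2} = 10201636$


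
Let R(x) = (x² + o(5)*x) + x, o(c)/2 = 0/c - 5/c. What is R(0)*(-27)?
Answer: 0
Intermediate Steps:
o(c) = -10/c (o(c) = 2*(0/c - 5/c) = 2*(0 - 5/c) = 2*(-5/c) = -10/c)
R(x) = x² - x (R(x) = (x² + (-10/5)*x) + x = (x² + (-10*⅕)*x) + x = (x² - 2*x) + x = x² - x)
R(0)*(-27) = (0*(-1 + 0))*(-27) = (0*(-1))*(-27) = 0*(-27) = 0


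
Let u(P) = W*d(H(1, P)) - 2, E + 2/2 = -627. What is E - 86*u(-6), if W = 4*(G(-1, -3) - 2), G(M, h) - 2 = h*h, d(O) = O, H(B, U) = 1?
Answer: -3552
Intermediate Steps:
G(M, h) = 2 + h**2 (G(M, h) = 2 + h*h = 2 + h**2)
E = -628 (E = -1 - 627 = -628)
W = 36 (W = 4*((2 + (-3)**2) - 2) = 4*((2 + 9) - 2) = 4*(11 - 2) = 4*9 = 36)
u(P) = 34 (u(P) = 36*1 - 2 = 36 - 2 = 34)
E - 86*u(-6) = -628 - 86*34 = -628 - 2924 = -3552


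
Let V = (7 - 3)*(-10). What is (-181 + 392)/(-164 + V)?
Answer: -211/204 ≈ -1.0343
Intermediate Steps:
V = -40 (V = 4*(-10) = -40)
(-181 + 392)/(-164 + V) = (-181 + 392)/(-164 - 40) = 211/(-204) = 211*(-1/204) = -211/204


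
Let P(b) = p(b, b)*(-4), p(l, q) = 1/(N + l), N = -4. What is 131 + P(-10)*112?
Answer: 163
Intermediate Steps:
p(l, q) = 1/(-4 + l)
P(b) = -4/(-4 + b)
131 + P(-10)*112 = 131 - 4/(-4 - 10)*112 = 131 - 4/(-14)*112 = 131 - 4*(-1/14)*112 = 131 + (2/7)*112 = 131 + 32 = 163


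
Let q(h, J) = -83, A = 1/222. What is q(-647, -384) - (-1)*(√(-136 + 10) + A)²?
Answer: -10300355/49284 + I*√14/37 ≈ -209.0 + 0.10113*I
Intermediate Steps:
A = 1/222 ≈ 0.0045045
q(-647, -384) - (-1)*(√(-136 + 10) + A)² = -83 - (-1)*(√(-136 + 10) + 1/222)² = -83 - (-1)*(√(-126) + 1/222)² = -83 - (-1)*(3*I*√14 + 1/222)² = -83 - (-1)*(1/222 + 3*I*√14)² = -83 + (1/222 + 3*I*√14)²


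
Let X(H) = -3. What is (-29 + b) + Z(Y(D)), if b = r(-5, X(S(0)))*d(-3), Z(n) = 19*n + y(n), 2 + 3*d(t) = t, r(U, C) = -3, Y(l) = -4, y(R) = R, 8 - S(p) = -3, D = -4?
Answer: -104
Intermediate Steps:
S(p) = 11 (S(p) = 8 - 1*(-3) = 8 + 3 = 11)
d(t) = -2/3 + t/3
Z(n) = 20*n (Z(n) = 19*n + n = 20*n)
b = 5 (b = -3*(-2/3 + (1/3)*(-3)) = -3*(-2/3 - 1) = -3*(-5/3) = 5)
(-29 + b) + Z(Y(D)) = (-29 + 5) + 20*(-4) = -24 - 80 = -104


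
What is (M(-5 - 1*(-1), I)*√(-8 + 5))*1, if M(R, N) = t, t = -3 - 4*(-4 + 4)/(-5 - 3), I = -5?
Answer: -3*I*√3 ≈ -5.1962*I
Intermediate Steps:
t = -3 (t = -3 - 0/(-8) = -3 - 0*(-1)/8 = -3 - 4*0 = -3 + 0 = -3)
M(R, N) = -3
(M(-5 - 1*(-1), I)*√(-8 + 5))*1 = -3*√(-8 + 5)*1 = -3*I*√3*1 = -3*I*√3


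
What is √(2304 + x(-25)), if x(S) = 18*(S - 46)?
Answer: 3*√114 ≈ 32.031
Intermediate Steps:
x(S) = -828 + 18*S (x(S) = 18*(-46 + S) = -828 + 18*S)
√(2304 + x(-25)) = √(2304 + (-828 + 18*(-25))) = √(2304 + (-828 - 450)) = √(2304 - 1278) = √1026 = 3*√114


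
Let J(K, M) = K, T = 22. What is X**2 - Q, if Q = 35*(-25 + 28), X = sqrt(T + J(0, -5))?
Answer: -83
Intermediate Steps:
X = sqrt(22) (X = sqrt(22 + 0) = sqrt(22) ≈ 4.6904)
Q = 105 (Q = 35*3 = 105)
X**2 - Q = (sqrt(22))**2 - 1*105 = 22 - 105 = -83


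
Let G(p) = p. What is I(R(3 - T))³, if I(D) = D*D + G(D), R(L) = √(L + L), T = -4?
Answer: (14 + √14)³ ≈ 5584.5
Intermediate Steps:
R(L) = √2*√L (R(L) = √(2*L) = √2*√L)
I(D) = D + D² (I(D) = D*D + D = D² + D = D + D²)
I(R(3 - T))³ = ((√2*√(3 - 1*(-4)))*(1 + √2*√(3 - 1*(-4))))³ = ((√2*√(3 + 4))*(1 + √2*√(3 + 4)))³ = ((√2*√7)*(1 + √2*√7))³ = (√14*(1 + √14))³ = 14*√14*(1 + √14)³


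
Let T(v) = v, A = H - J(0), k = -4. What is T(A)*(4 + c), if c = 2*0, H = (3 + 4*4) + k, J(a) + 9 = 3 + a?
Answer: 84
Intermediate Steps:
J(a) = -6 + a (J(a) = -9 + (3 + a) = -6 + a)
H = 15 (H = (3 + 4*4) - 4 = (3 + 16) - 4 = 19 - 4 = 15)
A = 21 (A = 15 - (-6 + 0) = 15 - 1*(-6) = 15 + 6 = 21)
c = 0
T(A)*(4 + c) = 21*(4 + 0) = 21*4 = 84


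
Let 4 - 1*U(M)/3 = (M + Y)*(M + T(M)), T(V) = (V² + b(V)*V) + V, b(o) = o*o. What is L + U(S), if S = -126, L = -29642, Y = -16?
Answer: -845533982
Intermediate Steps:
b(o) = o²
T(V) = V + V² + V³ (T(V) = (V² + V²*V) + V = (V² + V³) + V = V + V² + V³)
U(M) = 12 - 3*(-16 + M)*(M + M*(1 + M + M²)) (U(M) = 12 - 3*(M - 16)*(M + M*(1 + M + M²)) = 12 - 3*(-16 + M)*(M + M*(1 + M + M²)))
L + U(S) = -29642 + (12 - 3*(-126)⁴ + 42*(-126)² + 45*(-126)³ + 96*(-126)) = -29642 + (12 - 3*252047376 + 42*15876 + 45*(-2000376) - 12096) = -29642 + (12 - 756142128 + 666792 - 90016920 - 12096) = -29642 - 845504340 = -845533982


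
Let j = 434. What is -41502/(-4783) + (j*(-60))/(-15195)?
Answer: 50344814/4845179 ≈ 10.391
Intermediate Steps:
-41502/(-4783) + (j*(-60))/(-15195) = -41502/(-4783) + (434*(-60))/(-15195) = -41502*(-1/4783) - 26040*(-1/15195) = 41502/4783 + 1736/1013 = 50344814/4845179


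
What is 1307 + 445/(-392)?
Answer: 511899/392 ≈ 1305.9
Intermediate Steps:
1307 + 445/(-392) = 1307 + 445*(-1/392) = 1307 - 445/392 = 511899/392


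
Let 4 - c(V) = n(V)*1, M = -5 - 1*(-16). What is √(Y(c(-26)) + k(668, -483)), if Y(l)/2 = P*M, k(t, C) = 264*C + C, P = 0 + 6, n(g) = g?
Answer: 3*I*√14207 ≈ 357.58*I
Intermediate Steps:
P = 6
k(t, C) = 265*C
M = 11 (M = -5 + 16 = 11)
c(V) = 4 - V
Y(l) = 132 (Y(l) = 2*(6*11) = 2*66 = 132)
√(Y(c(-26)) + k(668, -483)) = √(132 + 265*(-483)) = √(132 - 127995) = √(-127863) = 3*I*√14207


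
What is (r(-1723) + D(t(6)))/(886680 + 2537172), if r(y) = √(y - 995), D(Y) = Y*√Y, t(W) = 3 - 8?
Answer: I*(-5*√5 + 3*√302)/3423852 ≈ 1.1961e-5*I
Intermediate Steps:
t(W) = -5
D(Y) = Y^(3/2)
r(y) = √(-995 + y)
(r(-1723) + D(t(6)))/(886680 + 2537172) = (√(-995 - 1723) + (-5)^(3/2))/(886680 + 2537172) = (√(-2718) - 5*I*√5)/3423852 = (3*I*√302 - 5*I*√5)*(1/3423852) = (-5*I*√5 + 3*I*√302)*(1/3423852) = -5*I*√5/3423852 + I*√302/1141284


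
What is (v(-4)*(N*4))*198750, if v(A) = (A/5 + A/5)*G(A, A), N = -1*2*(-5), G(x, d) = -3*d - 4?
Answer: -101760000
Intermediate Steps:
G(x, d) = -4 - 3*d
N = 10 (N = -2*(-5) = 10)
v(A) = 2*A*(-4 - 3*A)/5 (v(A) = (A/5 + A/5)*(-4 - 3*A) = (2*A/5)*(-4 - 3*A) = 2*A*(-4 - 3*A)/5)
(v(-4)*(N*4))*198750 = ((-⅖*(-4)*(4 + 3*(-4)))*(10*4))*198750 = (-⅖*(-4)*(4 - 12)*40)*198750 = (-⅖*(-4)*(-8)*40)*198750 = -64/5*40*198750 = -512*198750 = -101760000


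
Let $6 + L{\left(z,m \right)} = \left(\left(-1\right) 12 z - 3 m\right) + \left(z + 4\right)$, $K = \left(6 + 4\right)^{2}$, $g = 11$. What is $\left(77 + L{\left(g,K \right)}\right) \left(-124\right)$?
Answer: $42904$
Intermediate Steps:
$K = 100$ ($K = 10^{2} = 100$)
$L{\left(z,m \right)} = -2 - 11 z - 3 m$ ($L{\left(z,m \right)} = -6 - \left(-4 - z + 3 m - \left(-1\right) 12 z\right) = -6 - \left(-4 + 3 m + 11 z\right) = -2 - 11 z - 3 m$)
$\left(77 + L{\left(g,K \right)}\right) \left(-124\right) = \left(77 - 423\right) \left(-124\right) = \left(-346\right) \left(-124\right) = 42904$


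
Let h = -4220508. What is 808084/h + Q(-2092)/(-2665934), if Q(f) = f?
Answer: -268183663465/1406449471809 ≈ -0.19068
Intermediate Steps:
808084/h + Q(-2092)/(-2665934) = 808084/(-4220508) - 2092/(-2665934) = 808084*(-1/4220508) - 2092*(-1/2665934) = -202021/1055127 + 1046/1332967 = -268183663465/1406449471809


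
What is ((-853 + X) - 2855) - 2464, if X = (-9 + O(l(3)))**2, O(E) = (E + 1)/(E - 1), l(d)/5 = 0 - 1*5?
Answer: -1032043/169 ≈ -6106.8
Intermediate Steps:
l(d) = -25 (l(d) = 5*(0 - 1*5) = 5*(0 - 5) = 5*(-5) = -25)
O(E) = (1 + E)/(-1 + E)
X = 11025/169 (X = (-9 + (1 - 25)/(-1 - 25))**2 = (-9 - 24/(-26))**2 = (-9 - 1/26*(-24))**2 = (-9 + 12/13)**2 = (-105/13)**2 = 11025/169 ≈ 65.237)
((-853 + X) - 2855) - 2464 = ((-853 + 11025/169) - 2855) - 2464 = (-133132/169 - 2855) - 2464 = -615627/169 - 2464 = -1032043/169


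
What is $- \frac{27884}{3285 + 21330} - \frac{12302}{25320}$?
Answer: $- \frac{33627887}{20775060} \approx -1.6187$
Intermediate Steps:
$- \frac{27884}{3285 + 21330} - \frac{12302}{25320} = - \frac{27884}{24615} - \frac{6151}{12660} = - \frac{33627887}{20775060}$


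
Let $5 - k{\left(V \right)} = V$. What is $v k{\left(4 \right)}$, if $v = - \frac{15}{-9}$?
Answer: $\frac{5}{3} \approx 1.6667$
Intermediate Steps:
$v = \frac{5}{3}$ ($v = \left(-15\right) \left(- \frac{1}{9}\right) = \frac{5}{3} \approx 1.6667$)
$k{\left(V \right)} = 5 - V$
$v k{\left(4 \right)} = \frac{5 \left(5 - 4\right)}{3} = \frac{5}{3} \cdot 1 = \frac{5}{3}$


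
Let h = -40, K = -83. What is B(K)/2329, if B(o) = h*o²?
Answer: -275560/2329 ≈ -118.32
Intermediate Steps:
B(o) = -40*o²
B(K)/2329 = -40*(-83)²/2329 = -40*6889*(1/2329) = -275560*1/2329 = -275560/2329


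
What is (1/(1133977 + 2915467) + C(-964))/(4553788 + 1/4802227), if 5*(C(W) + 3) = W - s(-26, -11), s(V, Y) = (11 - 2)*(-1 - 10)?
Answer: -3422557474072461/88554552139832502388 ≈ -3.8649e-5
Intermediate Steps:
s(V, Y) = -99 (s(V, Y) = 9*(-11) = -99)
C(W) = 84/5 + W/5 (C(W) = -3 + (W - 1*(-99))/5 = -3 + (W + 99)/5 = -3 + (99 + W)/5 = -3 + (99/5 + W/5) = 84/5 + W/5)
(1/(1133977 + 2915467) + C(-964))/(4553788 + 1/4802227) = (1/(1133977 + 2915467) + (84/5 + (⅕)*(-964)))/(4553788 + 1/4802227) = (1/4049444 + (84/5 - 964/5))/(4553788 + 1/4802227) = (1/4049444 - 176)/(21868323685877/4802227) = -712702143/4049444*4802227/21868323685877 = -3422557474072461/88554552139832502388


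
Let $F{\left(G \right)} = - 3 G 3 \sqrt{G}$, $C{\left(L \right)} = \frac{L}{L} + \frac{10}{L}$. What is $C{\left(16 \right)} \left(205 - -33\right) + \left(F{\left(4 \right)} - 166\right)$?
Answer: $\frac{595}{4} \approx 148.75$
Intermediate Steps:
$C{\left(L \right)} = 1 + \frac{10}{L}$
$F{\left(G \right)} = - 9 G^{\frac{3}{2}}$ ($F{\left(G \right)} = - 9 G \sqrt{G} = - 9 G^{\frac{3}{2}}$)
$C{\left(16 \right)} \left(205 - -33\right) + \left(F{\left(4 \right)} - 166\right) = \frac{10 + 16}{16} \left(205 - -33\right) - \left(166 + 9 \cdot 4^{\frac{3}{2}}\right) = \frac{1}{16} \cdot 26 \left(205 + 33\right) - 238 = \frac{13}{8} \cdot 238 - 238 = \frac{1547}{4} - 238 = \frac{595}{4}$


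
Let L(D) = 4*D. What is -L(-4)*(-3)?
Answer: -48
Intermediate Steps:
-L(-4)*(-3) = -4*(-4)*(-3) = -1*(-16)*(-3) = 16*(-3) = -48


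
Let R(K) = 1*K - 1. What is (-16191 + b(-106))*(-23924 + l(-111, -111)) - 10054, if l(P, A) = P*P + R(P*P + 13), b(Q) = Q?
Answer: -11906864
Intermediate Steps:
R(K) = -1 + K (R(K) = K - 1 = -1 + K)
l(P, A) = 12 + 2*P**2 (l(P, A) = P*P + (-1 + (P*P + 13)) = P**2 + (-1 + (P**2 + 13)) = P**2 + (-1 + (13 + P**2)) = P**2 + (12 + P**2) = 12 + 2*P**2)
(-16191 + b(-106))*(-23924 + l(-111, -111)) - 10054 = (-16191 - 106)*(-23924 + (12 + 2*(-111)**2)) - 10054 = -16297*(-23924 + (12 + 2*12321)) - 10054 = -16297*(-23924 + (12 + 24642)) - 10054 = -16297*(-23924 + 24654) - 10054 = -16297*730 - 10054 = -11896810 - 10054 = -11906864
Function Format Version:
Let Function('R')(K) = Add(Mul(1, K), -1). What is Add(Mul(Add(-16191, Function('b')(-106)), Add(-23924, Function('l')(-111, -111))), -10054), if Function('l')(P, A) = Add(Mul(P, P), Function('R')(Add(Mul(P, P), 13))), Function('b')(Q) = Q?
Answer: -11906864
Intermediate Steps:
Function('R')(K) = Add(-1, K) (Function('R')(K) = Add(K, -1) = Add(-1, K))
Function('l')(P, A) = Add(12, Mul(2, Pow(P, 2))) (Function('l')(P, A) = Add(Mul(P, P), Add(-1, Add(Mul(P, P), 13))) = Add(Pow(P, 2), Add(-1, Add(Pow(P, 2), 13))) = Add(Pow(P, 2), Add(-1, Add(13, Pow(P, 2)))) = Add(Pow(P, 2), Add(12, Pow(P, 2))) = Add(12, Mul(2, Pow(P, 2))))
Add(Mul(Add(-16191, Function('b')(-106)), Add(-23924, Function('l')(-111, -111))), -10054) = Add(Mul(Add(-16191, -106), Add(-23924, Add(12, Mul(2, Pow(-111, 2))))), -10054) = Add(Mul(-16297, Add(-23924, Add(12, Mul(2, 12321)))), -10054) = Add(Mul(-16297, Add(-23924, Add(12, 24642))), -10054) = Add(Mul(-16297, Add(-23924, 24654)), -10054) = Add(Mul(-16297, 730), -10054) = Add(-11896810, -10054) = -11906864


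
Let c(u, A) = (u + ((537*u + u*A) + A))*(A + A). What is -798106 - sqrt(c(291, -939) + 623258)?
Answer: -798106 - sqrt(221532398) ≈ -8.1299e+5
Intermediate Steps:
c(u, A) = 2*A*(A + 538*u + A*u) (c(u, A) = (u + ((537*u + A*u) + A))*(2*A) = (u + (A + 537*u + A*u))*(2*A) = (A + 538*u + A*u)*(2*A) = 2*A*(A + 538*u + A*u))
-798106 - sqrt(c(291, -939) + 623258) = -798106 - sqrt(2*(-939)*(-939 + 538*291 - 939*291) + 623258) = -798106 - sqrt(2*(-939)*(-939 + 156558 - 273249) + 623258) = -798106 - sqrt(2*(-939)*(-117630) + 623258) = -798106 - sqrt(220909140 + 623258) = -798106 - sqrt(221532398)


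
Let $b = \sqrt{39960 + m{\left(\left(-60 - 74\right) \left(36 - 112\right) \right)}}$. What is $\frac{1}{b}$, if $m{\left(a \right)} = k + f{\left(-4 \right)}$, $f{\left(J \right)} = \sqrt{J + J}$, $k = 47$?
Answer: $\frac{1}{\sqrt{40007 + 2 i \sqrt{2}}} \approx 0.0049996 - 1.8 \cdot 10^{-7} i$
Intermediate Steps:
$f{\left(J \right)} = \sqrt{2} \sqrt{J}$ ($f{\left(J \right)} = \sqrt{2 J} = \sqrt{2} \sqrt{J}$)
$m{\left(a \right)} = 47 + 2 i \sqrt{2}$ ($m{\left(a \right)} = 47 + \sqrt{2} \sqrt{-4} = 47 + \sqrt{2} \cdot 2 i = 47 + 2 i \sqrt{2}$)
$b = \sqrt{40007 + 2 i \sqrt{2}}$ ($b = \sqrt{39960 + \left(47 + 2 i \sqrt{2}\right)} = \sqrt{40007 + 2 i \sqrt{2}} \approx 200.02 + 0.0071 i$)
$\frac{1}{b} = \frac{1}{\sqrt{40007 + 2 i \sqrt{2}}}$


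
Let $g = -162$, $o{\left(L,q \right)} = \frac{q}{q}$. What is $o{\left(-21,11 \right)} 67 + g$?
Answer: $-95$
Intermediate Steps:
$o{\left(L,q \right)} = 1$
$o{\left(-21,11 \right)} 67 + g = 1 \cdot 67 - 162 = 67 - 162 = -95$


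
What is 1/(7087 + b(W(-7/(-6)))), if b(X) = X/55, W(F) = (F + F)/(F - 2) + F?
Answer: 1650/11693501 ≈ 0.00014110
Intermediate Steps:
W(F) = F + 2*F/(-2 + F) (W(F) = (2*F)/(-2 + F) + F = 2*F/(-2 + F) + F = F + 2*F/(-2 + F))
b(X) = X/55 (b(X) = X*(1/55) = X/55)
1/(7087 + b(W(-7/(-6)))) = 1/(7087 + ((-7/(-6))²/(-2 - 7/(-6)))/55) = 1/(7087 + ((-7*(-⅙))²/(-2 - 7*(-⅙)))/55) = 1/(7087 + ((7/6)²/(-2 + 7/6))/55) = 1/(7087 + (49/(36*(-⅚)))/55) = 1/(7087 + ((49/36)*(-6/5))/55) = 1/(7087 + (1/55)*(-49/30)) = 1/(7087 - 49/1650) = 1/(11693501/1650) = 1650/11693501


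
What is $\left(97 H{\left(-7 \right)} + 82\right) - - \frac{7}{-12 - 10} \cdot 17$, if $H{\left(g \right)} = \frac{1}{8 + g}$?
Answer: $\frac{3819}{22} \approx 173.59$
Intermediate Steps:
$\left(97 H{\left(-7 \right)} + 82\right) - - \frac{7}{-12 - 10} \cdot 17 = \left(\frac{97}{8 - 7} + 82\right) - - \frac{7}{-12 - 10} \cdot 17 = \left(\frac{97}{1} + 82\right) - - \frac{7}{-22} \cdot 17 = \left(97 \cdot 1 + 82\right) - \left(-7\right) \left(- \frac{1}{22}\right) 17 = \left(97 + 82\right) - \frac{7}{22} \cdot 17 = 179 - \frac{119}{22} = \frac{3819}{22}$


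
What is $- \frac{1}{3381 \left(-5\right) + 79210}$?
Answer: $- \frac{1}{62305} \approx -1.605 \cdot 10^{-5}$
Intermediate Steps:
$- \frac{1}{3381 \left(-5\right) + 79210} = - \frac{1}{-16905 + 79210} = - \frac{1}{62305}$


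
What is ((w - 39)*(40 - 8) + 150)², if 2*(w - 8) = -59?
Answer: 3189796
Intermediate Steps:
w = -43/2 (w = 8 + (½)*(-59) = 8 - 59/2 = -43/2 ≈ -21.500)
((w - 39)*(40 - 8) + 150)² = ((-43/2 - 39)*(40 - 8) + 150)² = (-121/2*32 + 150)² = (-1936 + 150)² = (-1786)² = 3189796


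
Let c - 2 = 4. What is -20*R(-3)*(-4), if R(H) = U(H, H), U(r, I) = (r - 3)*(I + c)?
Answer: -1440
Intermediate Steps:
c = 6 (c = 2 + 4 = 6)
U(r, I) = (-3 + r)*(6 + I) (U(r, I) = (r - 3)*(I + 6) = (-3 + r)*(6 + I))
R(H) = -18 + H**2 + 3*H (R(H) = -18 - 3*H + 6*H + H*H = -18 - 3*H + 6*H + H**2 = -18 + H**2 + 3*H)
-20*R(-3)*(-4) = -20*(-18 + (-3)**2 + 3*(-3))*(-4) = -20*(-18 + 9 - 9)*(-4) = -20*(-18)*(-4) = 360*(-4) = -1440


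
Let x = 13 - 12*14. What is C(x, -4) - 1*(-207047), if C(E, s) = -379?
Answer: 206668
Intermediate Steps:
x = -155 (x = 13 - 168 = -155)
C(x, -4) - 1*(-207047) = -379 - 1*(-207047) = -379 + 207047 = 206668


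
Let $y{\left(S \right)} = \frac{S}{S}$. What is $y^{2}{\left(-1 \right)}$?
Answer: $1$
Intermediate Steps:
$y{\left(S \right)} = 1$
$y^{2}{\left(-1 \right)} = 1^{2} = 1$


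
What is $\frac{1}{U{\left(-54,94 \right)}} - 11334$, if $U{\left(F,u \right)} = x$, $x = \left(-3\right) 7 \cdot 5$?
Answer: $- \frac{1190071}{105} \approx -11334.0$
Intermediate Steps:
$x = -105$ ($x = \left(-21\right) 5 = -105$)
$U{\left(F,u \right)} = -105$
$\frac{1}{U{\left(-54,94 \right)}} - 11334 = \frac{1}{-105} - 11334 = - \frac{1}{105} - 11334 = - \frac{1190071}{105}$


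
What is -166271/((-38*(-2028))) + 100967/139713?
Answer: -1716588815/1196315848 ≈ -1.4349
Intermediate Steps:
-166271/((-38*(-2028))) + 100967/139713 = -166271/77064 + 100967*(1/139713) = -166271*1/77064 + 100967/139713 = -166271/77064 + 100967/139713 = -1716588815/1196315848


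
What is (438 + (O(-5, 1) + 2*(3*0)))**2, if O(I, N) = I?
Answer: 187489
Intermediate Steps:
(438 + (O(-5, 1) + 2*(3*0)))**2 = (438 + (-5 + 2*(3*0)))**2 = (438 + (-5 + 2*0))**2 = (438 + (-5 + 0))**2 = (438 - 5)**2 = 433**2 = 187489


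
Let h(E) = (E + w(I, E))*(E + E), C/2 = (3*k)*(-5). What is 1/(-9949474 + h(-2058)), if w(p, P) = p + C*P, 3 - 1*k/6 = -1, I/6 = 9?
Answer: -1/6100625170 ≈ -1.6392e-10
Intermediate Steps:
I = 54 (I = 6*9 = 54)
k = 24 (k = 18 - 6*(-1) = 18 + 6 = 24)
C = -720 (C = 2*((3*24)*(-5)) = 2*(72*(-5)) = 2*(-360) = -720)
w(p, P) = p - 720*P
h(E) = 2*E*(54 - 719*E) (h(E) = (E + (54 - 720*E))*(E + E) = (54 - 719*E)*(2*E) = 2*E*(54 - 719*E))
1/(-9949474 + h(-2058)) = 1/(-9949474 + 2*(-2058)*(54 - 719*(-2058))) = 1/(-9949474 + 2*(-2058)*(54 + 1479702)) = 1/(-9949474 + 2*(-2058)*1479756) = 1/(-9949474 - 6090675696) = 1/(-6100625170) = -1/6100625170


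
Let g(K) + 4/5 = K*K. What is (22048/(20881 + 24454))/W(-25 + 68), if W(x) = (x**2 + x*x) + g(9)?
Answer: 22048/171284697 ≈ 0.00012872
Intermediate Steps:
g(K) = -4/5 + K**2 (g(K) = -4/5 + K*K = -4/5 + K**2)
W(x) = 401/5 + 2*x**2 (W(x) = (x**2 + x*x) + (-4/5 + 9**2) = (x**2 + x**2) + (-4/5 + 81) = 2*x**2 + 401/5 = 401/5 + 2*x**2)
(22048/(20881 + 24454))/W(-25 + 68) = (22048/(20881 + 24454))/(401/5 + 2*(-25 + 68)**2) = (22048/45335)/(401/5 + 2*43**2) = (22048*(1/45335))/(401/5 + 2*1849) = 22048/(45335*(401/5 + 3698)) = 22048/(45335*(18891/5)) = (22048/45335)*(5/18891) = 22048/171284697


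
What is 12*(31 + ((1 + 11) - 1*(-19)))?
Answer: 744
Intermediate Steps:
12*(31 + ((1 + 11) - 1*(-19))) = 12*(31 + (12 + 19)) = 12*(31 + 31) = 12*62 = 744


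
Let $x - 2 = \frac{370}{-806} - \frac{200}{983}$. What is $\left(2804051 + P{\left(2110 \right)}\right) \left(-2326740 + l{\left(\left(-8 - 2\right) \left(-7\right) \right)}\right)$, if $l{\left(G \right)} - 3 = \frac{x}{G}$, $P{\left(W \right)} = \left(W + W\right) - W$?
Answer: $- \frac{181057483985783309787}{27730430} \approx -6.5292 \cdot 10^{12}$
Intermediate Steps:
$x = \frac{529843}{396149}$ ($x = 2 + \left(\frac{370}{-806} - \frac{200}{983}\right) = 2 + \left(370 \left(- \frac{1}{806}\right) - \frac{200}{983}\right) = 2 - \frac{262455}{396149} = \frac{529843}{396149} \approx 1.3375$)
$P{\left(W \right)} = W$ ($P{\left(W \right)} = 2 W - W = W$)
$l{\left(G \right)} = 3 + \frac{529843}{396149 G}$
$\left(2804051 + P{\left(2110 \right)}\right) \left(-2326740 + l{\left(\left(-8 - 2\right) \left(-7\right) \right)}\right) = \left(2804051 + 2110\right) \left(-2326740 + \left(3 + \frac{529843}{396149 \left(-8 - 2\right) \left(-7\right)}\right)\right) = 2806161 \left(-2326740 + \left(3 + \frac{529843}{396149 \left(\left(-10\right) \left(-7\right)\right)}\right)\right) = 2806161 \left(-2326740 + \left(3 + \frac{529843}{396149 \cdot 70}\right)\right) = 2806161 \left(-2326740 + \left(3 + \frac{529843}{396149} \cdot \frac{1}{70}\right)\right) = 2806161 \left(-2326740 + \left(3 + \frac{529843}{27730430}\right)\right) = 2806161 \left(-2326740 + \frac{83721133}{27730430}\right) = 2806161 \left(- \frac{64521416977067}{27730430}\right) = - \frac{181057483985783309787}{27730430}$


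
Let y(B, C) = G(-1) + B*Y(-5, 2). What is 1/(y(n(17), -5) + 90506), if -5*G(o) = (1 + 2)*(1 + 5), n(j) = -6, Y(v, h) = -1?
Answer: 5/452542 ≈ 1.1049e-5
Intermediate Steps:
G(o) = -18/5 (G(o) = -(1 + 2)*(1 + 5)/5 = -3*6/5 = -1/5*18 = -18/5)
y(B, C) = -18/5 - B (y(B, C) = -18/5 + B*(-1) = -18/5 - B)
1/(y(n(17), -5) + 90506) = 1/((-18/5 - 1*(-6)) + 90506) = 1/((-18/5 + 6) + 90506) = 1/(12/5 + 90506) = 1/(452542/5) = 5/452542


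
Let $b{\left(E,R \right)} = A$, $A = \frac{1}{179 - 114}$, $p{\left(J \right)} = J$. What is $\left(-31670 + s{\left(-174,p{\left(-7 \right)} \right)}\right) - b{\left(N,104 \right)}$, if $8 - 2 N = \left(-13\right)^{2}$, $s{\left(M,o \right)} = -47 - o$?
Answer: $- \frac{2061151}{65} \approx -31710.0$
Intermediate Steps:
$A = \frac{1}{65} \approx 0.015385$
$N = - \frac{161}{2}$ ($N = 4 - \frac{\left(-13\right)^{2}}{2} = 4 - \frac{169}{2} = - \frac{161}{2} \approx -80.5$)
$b{\left(E,R \right)} = \frac{1}{65}$
$\left(-31670 + s{\left(-174,p{\left(-7 \right)} \right)}\right) - b{\left(N,104 \right)} = \left(-31670 - 40\right) - \frac{1}{65} = -31710 - \frac{1}{65} = - \frac{2061151}{65}$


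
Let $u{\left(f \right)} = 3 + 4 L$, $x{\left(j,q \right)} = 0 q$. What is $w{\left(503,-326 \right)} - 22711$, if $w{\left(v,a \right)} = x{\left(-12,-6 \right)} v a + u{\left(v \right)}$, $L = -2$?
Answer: $-22716$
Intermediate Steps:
$x{\left(j,q \right)} = 0$
$u{\left(f \right)} = -5$ ($u{\left(f \right)} = 3 + 4 \left(-2\right) = 3 - 8 = -5$)
$w{\left(v,a \right)} = -5$ ($w{\left(v,a \right)} = 0 v a - 5 = 0 a - 5 = 0 - 5 = -5$)
$w{\left(503,-326 \right)} - 22711 = -5 - 22711 = -22716$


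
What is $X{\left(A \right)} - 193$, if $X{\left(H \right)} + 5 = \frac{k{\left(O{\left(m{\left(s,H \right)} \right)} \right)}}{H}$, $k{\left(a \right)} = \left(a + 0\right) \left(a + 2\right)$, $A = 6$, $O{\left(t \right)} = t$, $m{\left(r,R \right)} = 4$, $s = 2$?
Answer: $-194$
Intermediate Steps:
$k{\left(a \right)} = a \left(2 + a\right)$
$X{\left(H \right)} = -5 + \frac{24}{H}$ ($X{\left(H \right)} = -5 + \frac{4 \left(2 + 4\right)}{H} = -5 + \frac{4 \cdot 6}{H} = -5 + \frac{24}{H}$)
$X{\left(A \right)} - 193 = \left(-5 + \frac{24}{6}\right) - 193 = \left(-5 + 24 \cdot \frac{1}{6}\right) - 193 = \left(-5 + 4\right) - 193 = -1 - 193 = -194$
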